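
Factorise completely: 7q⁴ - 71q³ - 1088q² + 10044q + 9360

(7q + 6)(q + 12)(q - 10)(q - 13)

Trying the rational-root candidates, q = -6/7 is a root, giving the factor (7q + 6) and quotient q³ - 11q² - 146q + 1560.
Next, q = 10 is a root, giving the factor (q - 10) and quotient q² - q - 156.
The remaining quadratic factors as (q + 12)(q - 13).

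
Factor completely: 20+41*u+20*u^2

(4*u+5)*(5*u+4)

Need a pair with product 20·20 = 400 and sum 41: that's 25 and 16.
Split the middle term: 20*u^2+25*u + 16*u+20 = 5*u*(4*u+5) + 4*(4*u+5).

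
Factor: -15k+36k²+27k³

3k(3k+5)(3k-1)

Pull out the common factor 3k, then factor the remaining trinomial.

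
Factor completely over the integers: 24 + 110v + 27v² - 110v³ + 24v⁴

(2v - 3)(3v + 2)(4v + 1)(v - 4)

Among the possible rational roots, v = 4 is a root, so (v - 4) divides it; the quotient is 24v³ - 14v² - 29v - 6.
Then v = -2/3 is a root, so (3v + 2) is a factor; dividing leaves 8v² - 10v - 3.
The remaining quadratic factors as (4v + 1)(2v - 3).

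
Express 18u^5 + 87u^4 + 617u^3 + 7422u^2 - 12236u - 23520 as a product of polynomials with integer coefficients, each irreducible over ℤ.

(3u - 7)(6u + 7)(u + 8)(u^2 - 2u + 60)

Trying the rational-root candidates, u = 7/3 is a root, so (3u - 7) divides it; the quotient is 6u^4 + 43u^3 + 306u^2 + 3188u + 3360.
Then u = -8 is a root, so (u + 8) is a factor; dividing leaves 6u^3 - 5u^2 + 346u + 420.
Then u = -7/6 is a root, giving the factor (6u + 7) and quotient u^2 - 2u + 60.
The quadratic u^2 - 2u + 60 has discriminant -236 < 0 and is irreducible over ℤ.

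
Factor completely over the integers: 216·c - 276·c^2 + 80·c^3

Pull out the common factor 4·c, then factor the remaining trinomial.

4·c·(4·c - 9)·(5·c - 6)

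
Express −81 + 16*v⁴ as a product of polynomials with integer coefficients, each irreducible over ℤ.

Difference of squares twice: with A = 2*v and B = 3, A⁴ − B⁴ = (A² − B²)(A² + B²), and A² − B² factors again.

(2*v + 3)*(2*v − 3)*(4*v² + 9)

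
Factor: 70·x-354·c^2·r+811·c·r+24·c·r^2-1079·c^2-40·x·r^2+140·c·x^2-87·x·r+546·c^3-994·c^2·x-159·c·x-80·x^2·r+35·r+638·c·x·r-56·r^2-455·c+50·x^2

Group: 3·c·(182·c^2-28·c·x-118·c·r+65·c+16·x·r-10·x+8·r^2-5·r) + (-5·x-7)·(182·c^2-28·c·x-118·c·r+65·c+16·x·r-10·x+8·r^2-5·r); both groups contain (182·c^2-28·c·x-118·c·r+65·c+16·x·r-10·x+8·r^2-5·r), so (3·c-5·x-7) is a factor with cofactor 182·c^2-28·c·x-118·c·r+65·c+16·x·r-10·x+8·r^2-5·r.
The cofactor groups again: 182·c^2-28·c·x-118·c·r+65·c+16·x·r-10·x+8·r^2-5·r = 13·c·(14·c-8·r+5) + (-2·x-r)·(14·c-8·r+5); both groups contain (14·c-8·r+5), giving (13·c-2·x-r)·(14·c-8·r+5).

(13·c-2·x-r)·(14·c-8·r+5)·(3·c-5·x-7)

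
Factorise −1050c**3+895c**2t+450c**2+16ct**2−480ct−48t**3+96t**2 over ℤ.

−(14c+3t−6)(15c−4t)(5c−4t)

Group: 14c(−75c**2+80ct−16t**2) + (3t−6)(−75c**2+80ct−16t**2); both groups contain (−75c**2+80ct−16t**2), so (14c+3t−6) is a factor with cofactor −75c**2+80ct−16t**2.
The cofactor groups again: −75c**2+80ct−16t**2 = −15c(5c−4t) + 4t(5c−4t); both groups contain (5c−4t), giving −(15c−4t)(5c−4t).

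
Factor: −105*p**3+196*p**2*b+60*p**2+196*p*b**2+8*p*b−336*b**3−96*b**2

−(7*p−14*b−4)*(5*p−6*b)*(3*p+4*b)

Group: 7*p*(−15*p**2−2*p*b+24*b**2) + (−14*b−4)*(−15*p**2−2*p*b+24*b**2); both groups contain (−15*p**2−2*p*b+24*b**2), so (7*p−14*b−4) is a factor with cofactor −15*p**2−2*p*b+24*b**2.
The cofactor groups again: −15*p**2−2*p*b+24*b**2 = −5*p*(3*p+4*b) + 6*b*(3*p+4*b); both groups contain (3*p+4*b), giving −(5*p−6*b)*(3*p+4*b).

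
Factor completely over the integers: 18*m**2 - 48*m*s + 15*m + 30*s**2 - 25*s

Group: 6*m*(3*m - 5*s) + (-6*s + 5)*(3*m - 5*s); both groups contain (3*m - 5*s).

(3*m - 5*s)*(6*m - 6*s + 5)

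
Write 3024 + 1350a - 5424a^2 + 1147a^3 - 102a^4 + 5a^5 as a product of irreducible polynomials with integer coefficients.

(5a + 3)(a - 1)(a - 8)(a^2 - 12a + 126)

Trying the rational-root candidates, a = 1 is a root, so (a - 1) is a factor; dividing leaves 5a^4 - 97a^3 + 1050a^2 - 4374a - 3024.
Then a = 8 is a root, giving the factor (a - 8) and quotient 5a^3 - 57a^2 + 594a + 378.
Next, a = -3/5 is a root, so (5a + 3) is a factor; dividing leaves a^2 - 12a + 126.
The quadratic a^2 - 12a + 126 has discriminant -360 < 0 and is irreducible over ℤ.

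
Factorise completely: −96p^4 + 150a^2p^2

6p^2(5a + 4p)(5a − 4p)

Every term has a factor of 6p^2. Then 25a^2 − 16p^2 = (5a)² − (4p)².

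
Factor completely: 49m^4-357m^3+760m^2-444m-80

(7m+1)(7m-10)(m-2)(m-4)

Among the possible rational roots, m = 2 is a root, so (m-2) is a factor; dividing leaves 49m^3-259m^2+242m+40.
Continuing, m = -1/7 is a root, so (7m+1) is a factor; dividing leaves 7m^2-38m+40.
The remaining quadratic factors as (7m-10)(m-4).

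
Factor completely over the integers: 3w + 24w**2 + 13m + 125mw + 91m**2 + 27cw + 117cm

Group: 13m(9c + 7m + 8w + 1) + 3w(9c + 7m + 8w + 1); both groups contain (9c + 7m + 8w + 1).

(13m + 3w)(9c + 7m + 8w + 1)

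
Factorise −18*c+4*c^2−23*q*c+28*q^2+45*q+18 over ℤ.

(7*q−4*c+6)*(4*q−c+3)

Group: 7*q*(4*q−c+3) + (−4*c+6)*(4*q−c+3); both groups contain (4*q−c+3).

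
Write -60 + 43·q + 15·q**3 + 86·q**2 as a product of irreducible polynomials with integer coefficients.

(3·q + 4)·(5·q - 3)·(q + 5)

Among the possible rational roots, q = -5 is a root, so (q + 5) divides it; the quotient is 15·q**2 + 11·q - 12.
The remaining quadratic factors as (5·q - 3)(3·q + 4).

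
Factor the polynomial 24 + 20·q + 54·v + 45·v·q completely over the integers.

(5·q + 6)·(9·v + 4)

Group as (45·v·q + 54·v) + (20·q + 24) = 9·v·(5·q + 6) + 4·(5·q + 6).
Both groups share the factor (5·q + 6).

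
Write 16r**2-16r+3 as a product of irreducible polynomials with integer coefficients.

(4r-1)(4r-3)

Need a pair with product 16·3 = 48 and sum -16: that's -4 and -12.
Split the middle term: 16r**2-4r - 12r+3 = 4r(4r-1) - 3(4r-1).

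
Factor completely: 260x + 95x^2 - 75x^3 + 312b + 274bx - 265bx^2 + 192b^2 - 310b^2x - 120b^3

-(4b + 3x + 4)(5b + 5x - 13)(6b + 5x)

Group: 6b(-20b^2 - 35bx + 32b - 15x^2 + 19x + 52) + 5x(-20b^2 - 35bx + 32b - 15x^2 + 19x + 52); both groups contain (-20b^2 - 35bx + 32b - 15x^2 + 19x + 52), so (6b + 5x) is a factor with cofactor -20b^2 - 35bx + 32b - 15x^2 + 19x + 52.
The cofactor groups again: -20b^2 - 35bx + 32b - 15x^2 + 19x + 52 = -5b(4b + 3x + 4) + (-5x + 13)(4b + 3x + 4); both groups contain (4b + 3x + 4), giving -(5b + 5x - 13)(4b + 3x + 4).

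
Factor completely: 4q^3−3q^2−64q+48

(4q−3)(q+4)(q−4)

Testing divisors of the constant over divisors of the leading coefficient, q = 3/4 is a root, so (4q−3) is a factor; dividing leaves q^2−16.
The remaining quadratic factors as (q+4)(q−4).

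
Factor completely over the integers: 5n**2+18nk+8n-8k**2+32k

(5n-2k+8)(n+4k)

Group: n(5n-2k+8) + 4k(5n-2k+8); both groups contain (5n-2k+8).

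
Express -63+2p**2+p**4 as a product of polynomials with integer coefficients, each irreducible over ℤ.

(p**2+9)(p**2-7)

Substitute u = p**2 to get a quadratic in u, then factor.
p**2-7 is irreducible over ℤ (7 is not a perfect square).
p**2+9 is irreducible over ℤ (sum of squares).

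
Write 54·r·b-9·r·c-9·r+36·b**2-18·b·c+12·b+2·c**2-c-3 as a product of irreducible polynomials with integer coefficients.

(9·r+6·b-2·c+3)·(6·b-c-1)

Group: 9·r·(6·b-c-1) + (6·b-2·c+3)·(6·b-c-1); both groups contain (6·b-c-1).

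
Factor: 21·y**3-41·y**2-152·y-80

(3·y+4)·(7·y+5)·(y-4)

Testing divisors of the constant over divisors of the leading coefficient, y = -5/7 is a root, giving the factor (7·y+5) and quotient 3·y**2-8·y-16.
The remaining quadratic factors as (y-4)(3·y+4).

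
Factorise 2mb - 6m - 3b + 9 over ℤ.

Group as (2mb - 6m) + (-3b + 9) = 2m(b - 3) - 3(b - 3).
Both groups share the factor (b - 3).

(2m - 3)(b - 3)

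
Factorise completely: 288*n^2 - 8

8*(6*n + 1)*(6*n - 1)

Factor out 8, leaving 36*n^2 - 1, which is a difference of two squares.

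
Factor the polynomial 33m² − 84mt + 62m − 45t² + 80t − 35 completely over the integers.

Group: 3m(11m + 5t − 5) + (−9t + 7)(11m + 5t − 5); both groups contain (11m + 5t − 5).

(11m + 5t − 5)(3m − 9t + 7)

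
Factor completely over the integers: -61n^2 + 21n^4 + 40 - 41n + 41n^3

Trying the rational-root candidates, n = -8/3 is a root, so (3n + 8) is a factor; dividing leaves 7n^3 - 5n^2 - 7n + 5.
Continuing, n = 5/7 is a root, so (7n - 5) divides it; the quotient is n^2 - 1.
The remaining quadratic factors as (n - 1)(n + 1).

(3n + 8)(7n - 5)(n + 1)(n - 1)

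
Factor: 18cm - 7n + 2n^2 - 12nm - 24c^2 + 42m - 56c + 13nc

(2n - 3c - 7)(n + 8c - 6m)

Group: 2n(n + 8c - 6m) + (-3c - 7)(n + 8c - 6m); both groups contain (n + 8c - 6m).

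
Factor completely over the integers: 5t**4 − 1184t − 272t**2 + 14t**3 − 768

(5t + 4)(t + 4)(t + 6)(t − 8)

Among the possible rational roots, t = −6 is a root, so (t + 6) divides it; the quotient is 5t**3 − 16t**2 − 176t − 128.
Continuing, t = −4/5 is a root, giving the factor (5t + 4) and quotient t**2 − 4t − 32.
The remaining quadratic factors as (t + 4)(t − 8).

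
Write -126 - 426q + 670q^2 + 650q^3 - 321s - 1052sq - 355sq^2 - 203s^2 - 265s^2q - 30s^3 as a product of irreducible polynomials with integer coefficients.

Group: 5s(-6s^2 - 59sq - 37s - 130q^2 - 212q - 42) + (-5q + 3)(-6s^2 - 59sq - 37s - 130q^2 - 212q - 42); both groups contain (-6s^2 - 59sq - 37s - 130q^2 - 212q - 42), so (5s - 5q + 3) is a factor with cofactor -6s^2 - 59sq - 37s - 130q^2 - 212q - 42.
The cofactor groups again: -6s^2 - 59sq - 37s - 130q^2 - 212q - 42 = -2s(3s + 10q + 14) + (-13q - 3)(3s + 10q + 14); both groups contain (3s + 10q + 14), giving -(2s + 13q + 3)(3s + 10q + 14).

-(5s - 5q + 3)(3s + 10q + 14)(2s + 13q + 3)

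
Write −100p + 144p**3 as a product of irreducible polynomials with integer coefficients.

Every term has a factor of 4p. Then 36p**2 − 25 = (6p)² − (5)².

4p(6p + 5)(6p − 5)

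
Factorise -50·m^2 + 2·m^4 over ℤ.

Factor out 2·m^2, leaving m^2 - 25, which is a difference of two squares.

2·m^2·(m + 5)·(m - 5)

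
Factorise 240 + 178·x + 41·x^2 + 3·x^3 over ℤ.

(3·x + 8)·(x + 5)·(x + 6)

Among the possible rational roots, x = -6 is a root, giving the factor (x + 6) and quotient 3·x^2 + 23·x + 40.
The remaining quadratic factors as (3·x + 8)(x + 5).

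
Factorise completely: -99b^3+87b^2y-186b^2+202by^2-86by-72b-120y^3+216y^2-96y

-(11b-6y+6)(3b+4y)(3b-5y+4)

Group: 3b(-33b^2+73by-62b-30y^2+54y-24) + 4y(-33b^2+73by-62b-30y^2+54y-24); both groups contain (-33b^2+73by-62b-30y^2+54y-24), so (3b+4y) is a factor with cofactor -33b^2+73by-62b-30y^2+54y-24.
The cofactor groups again: -33b^2+73by-62b-30y^2+54y-24 = -11b(3b-5y+4) + (6y-6)(3b-5y+4); both groups contain (3b-5y+4), giving -(11b-6y+6)(3b-5y+4).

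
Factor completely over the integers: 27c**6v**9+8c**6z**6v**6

c**6v**6(2z**2+3v)(4z**4-6z**2v+9v**2)

Every term has a factor of c**6v**6; factoring it out leaves 8z**6+27v**3.
Recognize a sum of cubes with the parts 3v and 2z**2.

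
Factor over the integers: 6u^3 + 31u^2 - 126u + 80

(6u - 5)(u + 8)(u - 2)

Among the possible rational roots, u = 2 is a root, so (u - 2) is a factor; dividing leaves 6u^2 + 43u - 40.
The remaining quadratic factors as (6u - 5)(u + 8).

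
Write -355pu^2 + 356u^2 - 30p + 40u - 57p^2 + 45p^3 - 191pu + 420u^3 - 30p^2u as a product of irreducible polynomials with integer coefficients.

(3p - 4u)(3p - 7u - 5)(5p + 15u + 2)

Group: 3p(15p^2 + 10pu - 19p - 105u^2 - 89u - 10) - 4u(15p^2 + 10pu - 19p - 105u^2 - 89u - 10); both groups contain (15p^2 + 10pu - 19p - 105u^2 - 89u - 10), so (3p - 4u) is a factor with cofactor 15p^2 + 10pu - 19p - 105u^2 - 89u - 10.
The cofactor groups again: 15p^2 + 10pu - 19p - 105u^2 - 89u - 10 = 5p(3p - 7u - 5) + (15u + 2)(3p - 7u - 5); both groups contain (3p - 7u - 5), giving (5p + 15u + 2)(3p - 7u - 5).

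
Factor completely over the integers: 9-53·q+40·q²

Need a pair with product 40·9 = 360 and sum -53: that's -45 and -8.
Split the middle term: 40·q²-45·q - 8·q+9 = 5·q·(8·q-9) - (8·q-9).

(5·q-1)·(8·q-9)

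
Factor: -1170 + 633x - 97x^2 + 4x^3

(4x - 13)(x - 15)(x - 6)

Trying the rational-root candidates, x = 6 is a root, giving the factor (x - 6) and quotient 4x^2 - 73x + 195.
The remaining quadratic factors as (x - 15)(4x - 13).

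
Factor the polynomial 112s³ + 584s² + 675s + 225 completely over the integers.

Testing divisors of the constant over divisors of the leading coefficient, s = −3/4 is a root, so (4s + 3) divides it; the quotient is 28s² + 125s + 75.
The remaining quadratic factors as (4s + 15)(7s + 5).

(4s + 15)(4s + 3)(7s + 5)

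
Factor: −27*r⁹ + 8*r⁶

−r⁶*(3*r − 2)*(9*r² + 6*r + 4)

Factor out r⁶ first: what remains is −27*r³ + 8.
Recognize a difference of cubes with the parts 2 and 3*r.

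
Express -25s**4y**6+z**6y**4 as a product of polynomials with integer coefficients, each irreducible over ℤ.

Every term has a factor of y**4; factoring it out leaves -25s**4y**2+z**6.
Recognize a difference of squares with the parts z**3 and 5s**2y.

-y**4(5s**2y+z**3)(5s**2y-z**3)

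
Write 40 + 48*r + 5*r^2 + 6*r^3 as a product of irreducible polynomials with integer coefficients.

(6*r + 5)*(r^2 + 8)

Group as (6*r^3 + 48*r) + (5*r^2 + 40) = 6*r*(r^2 + 8) + 5*(r^2 + 8).
Both groups share the factor (r^2 + 8).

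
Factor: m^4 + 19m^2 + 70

(m^2 + 14)(m^2 + 5)

Substitute u = m^2 to get a quadratic in u, then factor.
m^2 + 5 is irreducible over ℤ (always positive, so no real roots).
m^2 + 14 is irreducible over ℤ (always positive, so no real roots).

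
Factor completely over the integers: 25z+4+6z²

(6z+1)(z+4)

Need a pair with product 6·4 = 24 and sum 25: that's 24 and 1.
Split the middle term: 6z²+24z + z+4 = 6z(z+4) + (z+4).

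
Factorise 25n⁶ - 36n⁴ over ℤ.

Factor out n⁴ first: what remains is 25n² - 36.
Recognize a difference of squares with the parts 5n and 6.

n⁴(5n + 6)(5n - 6)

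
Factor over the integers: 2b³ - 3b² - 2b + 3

Group as (2b³ - 2b) + (-3b² + 3) = 2b(b² - 1) - 3(b² - 1).
Both groups share the factor (b² - 1).

(2b - 3)(b + 1)(b - 1)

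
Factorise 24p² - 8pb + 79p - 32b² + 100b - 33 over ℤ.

Group: 3p(8p + 8b - 3) + (-4b + 11)(8p + 8b - 3); both groups contain (8p + 8b - 3).

(3p - 4b + 11)(8p + 8b - 3)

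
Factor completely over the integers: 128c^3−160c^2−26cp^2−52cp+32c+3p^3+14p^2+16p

(2c+p)(8c−3p−8)(8c−p−2)

Group: 8c(16c^2+6cp−4c−p^2−2p) + (−3p−8)(16c^2+6cp−4c−p^2−2p); both groups contain (16c^2+6cp−4c−p^2−2p), so (8c−3p−8) is a factor with cofactor 16c^2+6cp−4c−p^2−2p.
The cofactor groups again: 16c^2+6cp−4c−p^2−2p = 8c(2c+p) + (−p−2)(2c+p); both groups contain (2c+p), giving (8c−p−2)(2c+p).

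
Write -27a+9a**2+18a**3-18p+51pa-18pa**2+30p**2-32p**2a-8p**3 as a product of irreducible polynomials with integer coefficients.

Group: 4p(-2p**2-9pa+6p-9a**2+9a) + (-2a-3)(-2p**2-9pa+6p-9a**2+9a); both groups contain (-2p**2-9pa+6p-9a**2+9a), so (4p-2a-3) is a factor with cofactor -2p**2-9pa+6p-9a**2+9a.
The cofactor groups again: -2p**2-9pa+6p-9a**2+9a = -2p(p+3a-3) - 3a(p+3a-3); both groups contain (p+3a-3), giving -(2p+3a)(p+3a-3).

-(4p-2a-3)(2p+3a)(p+3a-3)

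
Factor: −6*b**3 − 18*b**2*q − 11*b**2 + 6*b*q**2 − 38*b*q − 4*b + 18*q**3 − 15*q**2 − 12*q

Group: b*(−6*b**2 − 11*b + 6*q**2 − 5*q − 4) + 3*q*(−6*b**2 − 11*b + 6*q**2 − 5*q − 4); both groups contain (−6*b**2 − 11*b + 6*q**2 − 5*q − 4), so (b + 3*q) is a factor with cofactor −6*b**2 − 11*b + 6*q**2 − 5*q − 4.
The cofactor groups again: −6*b**2 − 11*b + 6*q**2 − 5*q − 4 = −2*b*(3*b − 3*q + 4) + (−2*q − 1)*(3*b − 3*q + 4); both groups contain (3*b − 3*q + 4), giving −(2*b + 2*q + 1)*(3*b − 3*q + 4).

−(2*b + 2*q + 1)*(3*b − 3*q + 4)*(b + 3*q)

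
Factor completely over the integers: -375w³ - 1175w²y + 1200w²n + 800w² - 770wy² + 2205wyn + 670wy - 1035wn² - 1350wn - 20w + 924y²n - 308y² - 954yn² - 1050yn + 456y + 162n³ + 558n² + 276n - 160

-(15w + 14y - 3n - 8)(5w - 6n + 2)(5w + 11y - 9n - 10)

Group: 5w(-75w² - 70wy + 105wn + 10w + 84yn - 28y - 18n² - 42n + 16) + (11y - 9n - 10)(-75w² - 70wy + 105wn + 10w + 84yn - 28y - 18n² - 42n + 16); both groups contain (-75w² - 70wy + 105wn + 10w + 84yn - 28y - 18n² - 42n + 16), so (5w + 11y - 9n - 10) is a factor with cofactor -75w² - 70wy + 105wn + 10w + 84yn - 28y - 18n² - 42n + 16.
The cofactor groups again: -75w² - 70wy + 105wn + 10w + 84yn - 28y - 18n² - 42n + 16 = -15w(5w - 6n + 2) + (-14y + 3n + 8)(5w - 6n + 2); both groups contain (5w - 6n + 2), giving -(15w + 14y - 3n - 8)(5w - 6n + 2).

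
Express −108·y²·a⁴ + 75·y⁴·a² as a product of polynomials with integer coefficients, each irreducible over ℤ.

Pull out the common factor 3·y²·a²; 25·y² − 36·a² is a difference of squares.

3·a²·y²·(5·y − 6·a)·(5·y + 6·a)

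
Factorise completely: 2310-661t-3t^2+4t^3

Among the possible rational roots, t = 15/4 is a root, so (4t-15) is a factor; dividing leaves t^2+3t-154.
The remaining quadratic factors as (t+14)(t-11).

(4t-15)(t+14)(t-11)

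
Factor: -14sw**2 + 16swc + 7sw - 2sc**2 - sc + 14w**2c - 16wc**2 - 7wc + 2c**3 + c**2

-(2w - 2c - 1)(7w - c)(s - c)

Group: s(-14w**2 + 16wc + 7w - 2c**2 - c) - c(-14w**2 + 16wc + 7w - 2c**2 - c); both groups contain (-14w**2 + 16wc + 7w - 2c**2 - c), so (s - c) is a factor with cofactor -14w**2 + 16wc + 7w - 2c**2 - c.
The cofactor groups again: -14w**2 + 16wc + 7w - 2c**2 - c = -7w(2w - 2c - 1) + c(2w - 2c - 1); both groups contain (2w - 2c - 1), giving -(7w - c)(2w - 2c - 1).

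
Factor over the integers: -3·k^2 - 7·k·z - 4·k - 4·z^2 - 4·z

Group: -k·(3·k + 4·z + 4) - z·(3·k + 4·z + 4); both groups contain (3·k + 4·z + 4).

-(3·k + 4·z + 4)·(k + z)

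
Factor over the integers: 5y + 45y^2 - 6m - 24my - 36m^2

-(6m + 9y + 1)(6m - 5y)

Group: -6m(6m - 5y) + (-9y - 1)(6m - 5y); both groups contain (6m - 5y).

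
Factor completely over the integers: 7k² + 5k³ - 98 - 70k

(5k + 7)(k² - 14)

Group as (5k³ - 70k) + (7k² - 98) = 5k(k² - 14) + 7(k² - 14).
Both groups share the factor (k² - 14).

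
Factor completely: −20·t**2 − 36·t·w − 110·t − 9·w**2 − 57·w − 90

−(10·t + 3·w + 10)·(2·t + 3·w + 9)

Group: −2·t·(10·t + 3·w + 10) + (−3·w − 9)·(10·t + 3·w + 10); both groups contain (10·t + 3·w + 10).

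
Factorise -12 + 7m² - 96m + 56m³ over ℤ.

(8m + 1)(7m² - 12)

Group as (56m³ - 96m) + (7m² - 12) = 8m(7m² - 12) + (7m² - 12).
Both groups share the factor (7m² - 12).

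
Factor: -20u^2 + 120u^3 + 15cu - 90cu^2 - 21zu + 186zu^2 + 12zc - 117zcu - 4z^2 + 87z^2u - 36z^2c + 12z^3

(z - 3c + 4u)(4z + 5u)(3z + 6u - 1)

Group: 3z(4z^2 - 12zc + 21zu - 15cu + 20u^2) + (6u - 1)(4z^2 - 12zc + 21zu - 15cu + 20u^2); both groups contain (4z^2 - 12zc + 21zu - 15cu + 20u^2), so (3z + 6u - 1) is a factor with cofactor 4z^2 - 12zc + 21zu - 15cu + 20u^2.
The cofactor groups again: 4z^2 - 12zc + 21zu - 15cu + 20u^2 = 4z(z - 3c + 4u) + 5u(z - 3c + 4u); both groups contain (z - 3c + 4u), giving (4z + 5u)(z - 3c + 4u).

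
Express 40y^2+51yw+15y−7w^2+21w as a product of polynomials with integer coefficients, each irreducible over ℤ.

Group: 8y(5y+7w) + (−w+3)(5y+7w); both groups contain (5y+7w).

(8y−w+3)(5y+7w)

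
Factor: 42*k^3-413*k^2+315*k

7*k*(6*k-5)*(k-9)

Pull out the common factor 7*k, then factor the remaining trinomial.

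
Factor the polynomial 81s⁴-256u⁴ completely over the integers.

(3s+4u)(3s-4u)(9s²+16u²)

(3s)⁴ − (4u)⁴ = ((3s)² − (4u)²)((3s)² + (4u)²); the first factor splits again, the second (9s²+16u²) is irreducible.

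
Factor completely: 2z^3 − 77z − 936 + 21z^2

(2z − 13)(z + 8)(z + 9)

By the rational root theorem, z = 13/2 is a root, so (2z − 13) is a factor; dividing leaves z^2 + 17z + 72.
The remaining quadratic factors as (z + 9)(z + 8).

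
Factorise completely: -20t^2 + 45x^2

Factor out 5, leaving 9x^2 - 4t^2, which is a difference of two squares.

5(3x - 2t)(3x + 2t)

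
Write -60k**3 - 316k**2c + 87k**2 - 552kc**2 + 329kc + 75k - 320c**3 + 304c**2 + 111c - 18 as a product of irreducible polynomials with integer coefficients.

Group: 5k(-12k**2 - 44kc + 15k - 40c**2 + 33c + 18) + (8c - 1)(-12k**2 - 44kc + 15k - 40c**2 + 33c + 18); both groups contain (-12k**2 - 44kc + 15k - 40c**2 + 33c + 18), so (5k + 8c - 1) is a factor with cofactor -12k**2 - 44kc + 15k - 40c**2 + 33c + 18.
The cofactor groups again: -12k**2 - 44kc + 15k - 40c**2 + 33c + 18 = -3k(4k + 8c + 3) + (-5c + 6)(4k + 8c + 3); both groups contain (4k + 8c + 3), giving -(3k + 5c - 6)(4k + 8c + 3).

-(3k + 5c - 6)(4k + 8c + 3)(5k + 8c - 1)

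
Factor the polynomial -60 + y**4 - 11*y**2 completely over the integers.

(y**2 + 4)*(y**2 - 15)

Substitute u = y**2 to get a quadratic in u, then factor.
y**2 + 4 is irreducible over ℤ (sum of squares).
y**2 - 15 is irreducible over ℤ (15 is not a perfect square).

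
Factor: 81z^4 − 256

(3z + 4)(3z − 4)(9z^2 + 16)

Difference of squares twice: with A = 3z and B = 4, A⁴ − B⁴ = (A² − B²)(A² + B²), and A² − B² factors again.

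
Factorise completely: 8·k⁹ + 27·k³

k³·(2·k² + 3)·(4·k⁴ - 6·k² + 9)

Pull out the common factor k³, leaving 8·k⁶ + 27.
Recognize a sum of cubes with the parts 3 and 2·k².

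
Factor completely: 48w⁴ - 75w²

Every term has a factor of 3w². Then 16w² - 25 = (4w)² − (5)².

3w²(4w + 5)(4w - 5)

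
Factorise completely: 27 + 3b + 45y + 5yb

(5y + 3)(b + 9)

Group as (5yb + 45y) + (3b + 27) = 5y(b + 9) + 3(b + 9).
Both groups share the factor (b + 9).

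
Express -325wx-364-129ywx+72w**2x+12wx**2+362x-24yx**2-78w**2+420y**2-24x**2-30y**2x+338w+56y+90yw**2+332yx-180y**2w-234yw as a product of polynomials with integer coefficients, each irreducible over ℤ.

-(2y-w+2)(15y+12x-13)(6w+x-14)

Group: 6w(-30y**2+15yw-24yx-4y+12wx-13w-24x+26) + (x-14)(-30y**2+15yw-24yx-4y+12wx-13w-24x+26); both groups contain (-30y**2+15yw-24yx-4y+12wx-13w-24x+26), so (6w+x-14) is a factor with cofactor -30y**2+15yw-24yx-4y+12wx-13w-24x+26.
The cofactor groups again: -30y**2+15yw-24yx-4y+12wx-13w-24x+26 = -2y(15y+12x-13) + (w-2)(15y+12x-13); both groups contain (15y+12x-13), giving -(2y-w+2)(15y+12x-13).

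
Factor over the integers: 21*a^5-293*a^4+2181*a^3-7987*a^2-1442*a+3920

(3*a-2)*(7*a+5)*(a-7)*(a^2-7*a+56)

Testing divisors of the constant over divisors of the leading coefficient, a = -5/7 is a root, so (7*a+5) divides it; the quotient is 3*a^4-44*a^3+343*a^2-1386*a+784.
Next, a = 7 is a root, so (a-7) divides it; the quotient is 3*a^3-23*a^2+182*a-112.
Continuing, a = 2/3 is a root, giving the factor (3*a-2) and quotient a^2-7*a+56.
The quadratic a^2-7*a+56 has discriminant -175 < 0 and is irreducible over ℤ.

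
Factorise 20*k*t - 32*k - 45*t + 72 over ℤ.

(4*k - 9)*(5*t - 8)

Group as (20*k*t - 32*k) + (-45*t + 72) = 4*k*(5*t - 8) - 9*(5*t - 8).
Both groups share the factor (5*t - 8).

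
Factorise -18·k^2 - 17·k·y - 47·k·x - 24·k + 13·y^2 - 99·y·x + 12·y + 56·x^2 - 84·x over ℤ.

Group: -2·k·(9·k + 13·y - 8·x + 12) + (y - 7·x)·(9·k + 13·y - 8·x + 12); both groups contain (9·k + 13·y - 8·x + 12).

-(2·k - y + 7·x)·(9·k + 13·y - 8·x + 12)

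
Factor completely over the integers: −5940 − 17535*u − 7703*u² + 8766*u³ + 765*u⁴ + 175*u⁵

(5*u + 3)*(5*u − 9)*(7*u + 4)*(u² + 5*u + 55)

Trying the rational-root candidates, u = −3/5 is a root, so (5*u + 3) divides it; the quotient is 35*u⁴ + 132*u³ + 1674*u² − 2545*u − 1980.
Continuing, u = 9/5 is a root, giving the factor (5*u − 9) and quotient 7*u³ + 39*u² + 405*u + 220.
Continuing, u = −4/7 is a root, giving the factor (7*u + 4) and quotient u² + 5*u + 55.
The quadratic u² + 5*u + 55 has discriminant −195 < 0 and is irreducible over ℤ.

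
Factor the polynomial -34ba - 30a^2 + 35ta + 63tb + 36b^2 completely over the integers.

Group: 9b(7t + 4b - 6a) + 5a(7t + 4b - 6a); both groups contain (7t + 4b - 6a).

(7t + 4b - 6a)(9b + 5a)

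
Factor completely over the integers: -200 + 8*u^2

Factor out 8, leaving u^2 - 25, which is a difference of two squares.

8*(u + 5)*(u - 5)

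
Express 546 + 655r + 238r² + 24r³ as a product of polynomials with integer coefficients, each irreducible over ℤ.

(4r + 7)(6r + 13)(r + 6)

Trying the rational-root candidates, r = -13/6 is a root, so (6r + 13) divides it; the quotient is 4r² + 31r + 42.
The remaining quadratic factors as (r + 6)(4r + 7).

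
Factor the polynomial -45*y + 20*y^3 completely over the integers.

5*y*(2*y + 3)*(2*y - 3)

Factor out 5*y, leaving 4*y^2 - 9, which is a difference of two squares.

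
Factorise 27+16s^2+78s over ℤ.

(2s+9)(8s+3)

Need a pair with product 16·27 = 432 and sum 78: that's 72 and 6.
Split the middle term: 16s^2+72s + 6s+27 = 8s(2s+9) + 3(2s+9).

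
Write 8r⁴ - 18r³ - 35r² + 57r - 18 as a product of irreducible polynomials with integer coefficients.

(2r - 1)(4r - 3)(r + 2)(r - 3)

Trying the rational-root candidates, r = 1/2 is a root, so (2r - 1) is a factor; dividing leaves 4r³ - 7r² - 21r + 18.
Then r = 3 is a root, so (r - 3) divides it; the quotient is 4r² + 5r - 6.
The remaining quadratic factors as (4r - 3)(r + 2).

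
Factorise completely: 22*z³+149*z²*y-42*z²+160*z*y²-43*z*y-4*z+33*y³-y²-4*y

Group: z*(22*z²+127*z*y-42*z+33*y²-y-4) + y*(22*z²+127*z*y-42*z+33*y²-y-4); both groups contain (22*z²+127*z*y-42*z+33*y²-y-4), so (z+y) is a factor with cofactor 22*z²+127*z*y-42*z+33*y²-y-4.
The cofactor groups again: 22*z²+127*z*y-42*z+33*y²-y-4 = 11*z*(2*z+11*y-4) + (3*y+1)*(2*z+11*y-4); both groups contain (2*z+11*y-4), giving (11*z+3*y+1)*(2*z+11*y-4).

(2*z+11*y-4)*(11*z+3*y+1)*(z+y)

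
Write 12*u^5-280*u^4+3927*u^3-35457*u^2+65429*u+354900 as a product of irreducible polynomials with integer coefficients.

Among the possible rational roots, u = 13/2 is a root, giving the factor (2*u-13) and quotient 6*u^4-101*u^3+1307*u^2-9233*u-27300.
Continuing, u = 12 is a root, so (u-12) divides it; the quotient is 6*u^3-29*u^2+959*u+2275.
Then u = -13/6 is a root, giving the factor (6*u+13) and quotient u^2-7*u+175.
The quadratic u^2-7*u+175 has discriminant -651 < 0 and is irreducible over ℤ.

(2*u-13)*(6*u+13)*(u-12)*(u^2-7*u+175)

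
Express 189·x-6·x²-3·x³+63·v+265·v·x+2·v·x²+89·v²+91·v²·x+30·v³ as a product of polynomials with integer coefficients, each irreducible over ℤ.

(5·v+x+9)·(6·v-x+7)·(v+3·x)

Group: v·(30·v²+v·x+89·v-x²-2·x+63) + 3·x·(30·v²+v·x+89·v-x²-2·x+63); both groups contain (30·v²+v·x+89·v-x²-2·x+63), so (v+3·x) is a factor with cofactor 30·v²+v·x+89·v-x²-2·x+63.
The cofactor groups again: 30·v²+v·x+89·v-x²-2·x+63 = 6·v·(5·v+x+9) + (-x+7)·(5·v+x+9); both groups contain (5·v+x+9), giving (6·v-x+7)·(5·v+x+9).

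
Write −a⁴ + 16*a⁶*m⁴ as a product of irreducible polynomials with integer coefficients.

a⁴*(4*a*m² + 1)*(4*a*m² − 1)

Pull out the common factor a⁴, leaving 16*a²*m⁴ − 1.
Recognize a difference of squares with the parts 4*a*m² and 1.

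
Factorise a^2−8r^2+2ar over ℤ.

Group: a(a+4r) − 2r(a+4r); both groups contain (a+4r).

(a+4r)(a−2r)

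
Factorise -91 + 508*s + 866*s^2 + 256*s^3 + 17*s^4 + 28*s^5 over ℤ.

(4*s + 7)*(7*s - 1)*(s + 1)*(s^2 - 2*s + 13)

Testing divisors of the constant over divisors of the leading coefficient, s = -1 is a root, so (s + 1) divides it; the quotient is 28*s^4 - 11*s^3 + 267*s^2 + 599*s - 91.
Next, s = 1/7 is a root, so (7*s - 1) is a factor; dividing leaves 4*s^3 - s^2 + 38*s + 91.
Next, s = -7/4 is a root, so (4*s + 7) divides it; the quotient is s^2 - 2*s + 13.
The quadratic s^2 - 2*s + 13 has discriminant -48 < 0 and is irreducible over ℤ.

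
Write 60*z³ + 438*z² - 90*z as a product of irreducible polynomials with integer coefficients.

6*z*(2*z + 15)*(5*z - 1)

Pull out the common factor 6*z, then factor the remaining trinomial.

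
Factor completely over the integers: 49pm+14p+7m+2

Group as (49pm+14p) + (7m+2) = 7p(7m+2) + (7m+2).
Both groups share the factor (7m+2).

(7m+2)(7p+1)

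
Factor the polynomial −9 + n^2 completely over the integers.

Two integers with product −9 and sum 0 are 3 and −3.

(n + 3)·(n − 3)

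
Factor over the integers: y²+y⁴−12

(y²+4)·(y²−3)

Substitute u = y² to get a quadratic in u, then factor.
y²−3 is irreducible over ℤ (3 is not a perfect square).
y²+4 is irreducible over ℤ (sum of squares).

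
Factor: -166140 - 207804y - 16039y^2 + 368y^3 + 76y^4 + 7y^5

Testing divisors of the constant over divisors of the leading coefficient, y = -10 is a root, giving the factor (y + 10) and quotient 7y^4 + 6y^3 + 308y^2 - 19119y - 16614.
Continuing, y = 13 is a root, giving the factor (y - 13) and quotient 7y^3 + 97y^2 + 1569y + 1278.
Continuing, y = -6/7 is a root, so (7y + 6) is a factor; dividing leaves y^2 + 13y + 213.
The quadratic y^2 + 13y + 213 has discriminant -683 < 0 and is irreducible over ℤ.

(7y + 6)(y + 10)(y - 13)(y^2 + 13y + 213)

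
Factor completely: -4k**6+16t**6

-4(k**3+2t**3)(k**3-2t**3)

Pull out the common factor 4, leaving -k**6+4t**6.
Recognize a difference of squares with the parts 2t**3 and k**3.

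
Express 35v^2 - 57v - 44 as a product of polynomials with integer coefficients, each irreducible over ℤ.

(5v - 11)(7v + 4)

Need a pair with product 35·(-44) = -1540 and sum -57: that's -77 and 20.
Split the middle term: 35v^2 - 77v + 20v - 44 = 7v(5v - 11) + 4(5v - 11).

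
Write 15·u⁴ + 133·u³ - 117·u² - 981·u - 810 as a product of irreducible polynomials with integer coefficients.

Testing divisors of the constant over divisors of the leading coefficient, u = -9 is a root, giving the factor (u + 9) and quotient 15·u³ - 2·u² - 99·u - 90.
Continuing, u = -6/5 is a root, so (5·u + 6) is a factor; dividing leaves 3·u² - 4·u - 15.
The remaining quadratic factors as (3·u + 5)(u - 3).

(3·u + 5)·(5·u + 6)·(u + 9)·(u - 3)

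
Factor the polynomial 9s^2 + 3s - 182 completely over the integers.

Need a pair with product 9·(-182) = -1638 and sum 3: that's 42 and -39.
Split the middle term: 9s^2 + 42s - 39s - 182 = 3s(3s + 14) - 13(3s + 14).

(3s + 14)(3s - 13)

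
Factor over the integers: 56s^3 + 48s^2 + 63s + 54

(7s + 6)(8s^2 + 9)

Group as (56s^3 + 63s) + (48s^2 + 54) = 7s(8s^2 + 9) + 6(8s^2 + 9).
Both groups share the factor (8s^2 + 9).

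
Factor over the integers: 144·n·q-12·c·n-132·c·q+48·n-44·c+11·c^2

(11·c-12·n)·(c-12·q-4)

Group: c·(11·c-12·n) + (-12·q-4)·(11·c-12·n); both groups contain (11·c-12·n).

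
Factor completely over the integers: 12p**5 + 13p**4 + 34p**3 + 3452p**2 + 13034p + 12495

Among the possible rational roots, p = -5 is a root, so (p + 5) divides it; the quotient is 12p**4 - 47p**3 + 269p**2 + 2107p + 2499.
Continuing, p = -7/3 is a root, giving the factor (3p + 7) and quotient 4p**3 - 25p**2 + 148p + 357.
Continuing, p = -7/4 is a root, so (4p + 7) is a factor; dividing leaves p**2 - 8p + 51.
The quadratic p**2 - 8p + 51 has discriminant -140 < 0 and is irreducible over ℤ.

(3p + 7)(4p + 7)(p + 5)(p**2 - 8p + 51)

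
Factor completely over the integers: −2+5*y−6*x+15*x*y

Group as (15*x*y−6*x) + (5*y−2) = 3*x*(5*y−2) + (5*y−2).
Both groups share the factor (5*y−2).

(3*x+1)*(5*y−2)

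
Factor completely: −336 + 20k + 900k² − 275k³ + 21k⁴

Trying the rational-root candidates, k = 2/3 is a root, giving the factor (3k − 2) and quotient 7k³ − 87k² + 242k + 168.
Next, k = −4/7 is a root, so (7k + 4) divides it; the quotient is k² − 13k + 42.
The remaining quadratic factors as (k − 6)(k − 7).

(3k − 2)(7k + 4)(k − 6)(k − 7)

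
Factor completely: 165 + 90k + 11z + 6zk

Group as (6zk + 11z) + (90k + 165) = z(6k + 11) + 15(6k + 11).
Both groups share the factor (6k + 11).

(6k + 11)(z + 15)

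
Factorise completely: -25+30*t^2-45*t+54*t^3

(9*t+5)*(6*t^2-5)

Group as (54*t^3-45*t) + (30*t^2-25) = 9*t*(6*t^2-5) + 5*(6*t^2-5).
Both groups share the factor (6*t^2-5).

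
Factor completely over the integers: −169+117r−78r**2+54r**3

(9r−13)(6r**2+13)

Group as (54r**3+117r) + (−78r**2−169) = 9r(6r**2+13) − 13(6r**2+13).
Both groups share the factor (6r**2+13).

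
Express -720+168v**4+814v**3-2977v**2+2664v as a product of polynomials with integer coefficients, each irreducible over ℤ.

(2v+15)(3v-4)(4v-3)(7v-4)

Testing divisors of the constant over divisors of the leading coefficient, v = 4/3 is a root, giving the factor (3v-4) and quotient 56v**3+346v**2-531v+180.
Continuing, v = 3/4 is a root, giving the factor (4v-3) and quotient 14v**2+97v-60.
The remaining quadratic factors as (7v-4)(2v+15).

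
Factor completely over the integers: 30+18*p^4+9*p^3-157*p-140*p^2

Trying the rational-root candidates, p = 1/6 is a root, so (6*p-1) is a factor; dividing leaves 3*p^3+2*p^2-23*p-30.
Continuing, p = -2 is a root, so (p+2) divides it; the quotient is 3*p^2-4*p-15.
The remaining quadratic factors as (3*p+5)(p-3).

(3*p+5)*(6*p-1)*(p+2)*(p-3)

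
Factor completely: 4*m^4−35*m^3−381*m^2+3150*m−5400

Among the possible rational roots, m = 3 is a root, so (m−3) is a factor; dividing leaves 4*m^3−23*m^2−450*m+1800.
Continuing, m = −10 is a root, giving the factor (m+10) and quotient 4*m^2−63*m+180.
The remaining quadratic factors as (m−12)(4*m−15).

(4*m−15)*(m+10)*(m−12)*(m−3)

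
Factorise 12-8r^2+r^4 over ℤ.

(r^2-2)(r^2-6)

Substitute u = r^2 to get a quadratic in u, then factor.
r^2-6 is irreducible over ℤ (6 is not a perfect square).
r^2-2 is irreducible over ℤ (2 is not a perfect square).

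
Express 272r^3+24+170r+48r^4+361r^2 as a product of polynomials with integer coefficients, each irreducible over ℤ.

Testing divisors of the constant over divisors of the leading coefficient, r = -2/3 is a root, so (3r+2) divides it; the quotient is 16r^3+80r^2+67r+12.
Then r = -4 is a root, so (r+4) divides it; the quotient is 16r^2+16r+3.
The remaining quadratic factors as (4r+1)(4r+3).

(3r+2)(4r+1)(4r+3)(r+4)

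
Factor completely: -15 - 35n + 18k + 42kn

(6k - 5)(7n + 3)

Group as (42kn + 18k) + (-35n - 15) = 6k(7n + 3) - 5(7n + 3).
Both groups share the factor (7n + 3).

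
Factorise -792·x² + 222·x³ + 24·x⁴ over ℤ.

6·x²·(4·x - 11)·(x + 12)

Pull out the common factor 6·x², then factor the remaining trinomial.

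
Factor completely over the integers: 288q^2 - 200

8(6q + 5)(6q - 5)

Factor out 8, leaving 36q^2 - 25, which is a difference of two squares.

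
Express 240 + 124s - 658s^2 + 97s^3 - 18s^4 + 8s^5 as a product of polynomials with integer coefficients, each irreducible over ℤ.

(2s + 1)(4s - 3)(s - 4)(s^2 + 2s + 20)

By the rational root theorem, s = 3/4 is a root, so (4s - 3) divides it; the quotient is 2s^4 - 3s^3 + 22s^2 - 148s - 80.
Then s = 4 is a root, giving the factor (s - 4) and quotient 2s^3 + 5s^2 + 42s + 20.
Continuing, s = -1/2 is a root, giving the factor (2s + 1) and quotient s^2 + 2s + 20.
The quadratic s^2 + 2s + 20 has discriminant -76 < 0 and is irreducible over ℤ.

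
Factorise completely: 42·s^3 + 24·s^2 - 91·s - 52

Group as (42·s^3 - 91·s) + (24·s^2 - 52) = 7·s·(6·s^2 - 13) + 4·(6·s^2 - 13).
Both groups share the factor (6·s^2 - 13).

(7·s + 4)·(6·s^2 - 13)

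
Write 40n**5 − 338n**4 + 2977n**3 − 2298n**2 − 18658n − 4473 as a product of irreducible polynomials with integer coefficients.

Among the possible rational roots, n = 7/2 is a root, so (2n − 7) divides it; the quotient is 20n**4 − 99n**3 + 1142n**2 + 2848n + 639.
Continuing, n = −9/5 is a root, giving the factor (5n + 9) and quotient 4n**3 − 27n**2 + 277n + 71.
Then n = −1/4 is a root, giving the factor (4n + 1) and quotient n**2 − 7n + 71.
The quadratic n**2 − 7n + 71 has discriminant −235 < 0 and is irreducible over ℤ.

(2n − 7)(4n + 1)(5n + 9)(n**2 − 7n + 71)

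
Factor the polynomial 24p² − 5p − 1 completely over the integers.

(3p − 1)(8p + 1)

Need a pair with product 24·(−1) = −24 and sum −5: that's 3 and −8.
Split the middle term: 24p² + 3p − 8p − 1 = 3p(8p + 1) − (8p + 1).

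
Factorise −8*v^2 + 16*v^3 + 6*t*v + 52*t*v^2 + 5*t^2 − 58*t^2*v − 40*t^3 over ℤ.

−(5*t − 4*v)*(8*t + 2*v − 1)*(t + 2*v)

Group: t*(−40*t^2 + 22*t*v + 5*t + 8*v^2 − 4*v) + 2*v*(−40*t^2 + 22*t*v + 5*t + 8*v^2 − 4*v); both groups contain (−40*t^2 + 22*t*v + 5*t + 8*v^2 − 4*v), so (t + 2*v) is a factor with cofactor −40*t^2 + 22*t*v + 5*t + 8*v^2 − 4*v.
The cofactor groups again: −40*t^2 + 22*t*v + 5*t + 8*v^2 − 4*v = −8*t*(5*t − 4*v) + (−2*v + 1)*(5*t − 4*v); both groups contain (5*t − 4*v), giving −(8*t + 2*v − 1)*(5*t − 4*v).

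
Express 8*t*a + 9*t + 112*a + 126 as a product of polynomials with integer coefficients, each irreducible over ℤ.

(8*a + 9)*(t + 14)

Group as (8*t*a + 9*t) + (112*a + 126) = t*(8*a + 9) + 14*(8*a + 9).
Both groups share the factor (8*a + 9).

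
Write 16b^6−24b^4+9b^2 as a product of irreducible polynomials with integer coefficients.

Pull out the common factor b^2, leaving 16b^4−24b^2+9.
Recognize a perfect-square trinomial with the parts 3 and 4b^2.

b^2(4b^2−3)^2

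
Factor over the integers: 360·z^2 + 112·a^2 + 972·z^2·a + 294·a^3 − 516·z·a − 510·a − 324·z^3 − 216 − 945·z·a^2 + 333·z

Group: 9·z·(−36·z^2 + 84·z·a + 72·z − 49·a^2 − 84·a − 27) + (−6·a + 8)·(−36·z^2 + 84·z·a + 72·z − 49·a^2 − 84·a − 27); both groups contain (−36·z^2 + 84·z·a + 72·z − 49·a^2 − 84·a − 27), so (9·z − 6·a + 8) is a factor with cofactor −36·z^2 + 84·z·a + 72·z − 49·a^2 − 84·a − 27.
The cofactor groups again: −36·z^2 + 84·z·a + 72·z − 49·a^2 − 84·a − 27 = −6·z·(6·z − 7·a − 9) + (7·a + 3)·(6·z − 7·a − 9); both groups contain (6·z − 7·a − 9), giving −(6·z − 7·a − 3)·(6·z − 7·a − 9).

−(9·z − 6·a + 8)·(6·z − 7·a − 3)·(6·z − 7·a − 9)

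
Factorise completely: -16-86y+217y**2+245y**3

(5y-2)(7y+1)(7y+8)

By the rational root theorem, y = -8/7 is a root, giving the factor (7y+8) and quotient 35y**2-9y-2.
The remaining quadratic factors as (5y-2)(7y+1).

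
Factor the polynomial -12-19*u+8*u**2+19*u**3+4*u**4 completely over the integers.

(4*u+3)*(u+1)*(u+4)*(u-1)

By the rational root theorem, u = -4 is a root, so (u+4) divides it; the quotient is 4*u**3+3*u**2-4*u-3.
Then u = 1 is a root, so (u-1) is a factor; dividing leaves 4*u**2+7*u+3.
The remaining quadratic factors as (u+1)(4*u+3).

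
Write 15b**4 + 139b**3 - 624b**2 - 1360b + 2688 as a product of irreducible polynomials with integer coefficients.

(3b + 8)(5b - 7)(b + 12)(b - 4)

Trying the rational-root candidates, b = 4 is a root, so (b - 4) divides it; the quotient is 15b**3 + 199b**2 + 172b - 672.
Continuing, b = 7/5 is a root, giving the factor (5b - 7) and quotient 3b**2 + 44b + 96.
The remaining quadratic factors as (3b + 8)(b + 12).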